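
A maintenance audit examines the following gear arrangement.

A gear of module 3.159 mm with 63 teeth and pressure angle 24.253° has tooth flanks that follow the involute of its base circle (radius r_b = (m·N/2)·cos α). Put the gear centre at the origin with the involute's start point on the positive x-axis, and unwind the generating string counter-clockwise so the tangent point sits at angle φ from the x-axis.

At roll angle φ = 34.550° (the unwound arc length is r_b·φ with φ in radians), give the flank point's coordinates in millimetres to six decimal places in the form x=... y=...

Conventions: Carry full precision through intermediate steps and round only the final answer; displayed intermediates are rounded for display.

x=105.751461 y=6.393101

single-mesh involute tooth geometry (63T wheel at module 3.159)
pitch radius r_p = m·N/2 = 3.159·63/2 = 99.508500
base radius r_b = r_p·cos α = 99.508500·cos 24.253° = 90.725933
roll angle φ = 34.550° = 0.60301126 rad
x = r_b·(cos φ + φ·sin φ) = 105.751461
y = r_b·(sin φ − φ·cos φ) = 6.393101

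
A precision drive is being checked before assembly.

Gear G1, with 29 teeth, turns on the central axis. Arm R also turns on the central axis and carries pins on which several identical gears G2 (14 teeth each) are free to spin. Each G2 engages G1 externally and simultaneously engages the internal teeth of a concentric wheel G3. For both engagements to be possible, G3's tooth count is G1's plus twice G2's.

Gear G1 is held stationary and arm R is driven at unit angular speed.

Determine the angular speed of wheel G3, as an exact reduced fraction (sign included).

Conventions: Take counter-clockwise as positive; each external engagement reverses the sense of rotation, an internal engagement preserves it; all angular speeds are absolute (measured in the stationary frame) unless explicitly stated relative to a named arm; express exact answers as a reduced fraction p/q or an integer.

86/57

class = planetary set [G3 = 29+2·14 = 57; Willis about the carrier]
ring teeth: 29 + 2·14 = 57
29(ω_sun−ω_arm) = −57(ω_ring−ω_arm),  ω_sun = 0, ω_arm = 1
ω_ring = 1 − (29/57)(0−1) = 86/57
exact speed ratio = 86/57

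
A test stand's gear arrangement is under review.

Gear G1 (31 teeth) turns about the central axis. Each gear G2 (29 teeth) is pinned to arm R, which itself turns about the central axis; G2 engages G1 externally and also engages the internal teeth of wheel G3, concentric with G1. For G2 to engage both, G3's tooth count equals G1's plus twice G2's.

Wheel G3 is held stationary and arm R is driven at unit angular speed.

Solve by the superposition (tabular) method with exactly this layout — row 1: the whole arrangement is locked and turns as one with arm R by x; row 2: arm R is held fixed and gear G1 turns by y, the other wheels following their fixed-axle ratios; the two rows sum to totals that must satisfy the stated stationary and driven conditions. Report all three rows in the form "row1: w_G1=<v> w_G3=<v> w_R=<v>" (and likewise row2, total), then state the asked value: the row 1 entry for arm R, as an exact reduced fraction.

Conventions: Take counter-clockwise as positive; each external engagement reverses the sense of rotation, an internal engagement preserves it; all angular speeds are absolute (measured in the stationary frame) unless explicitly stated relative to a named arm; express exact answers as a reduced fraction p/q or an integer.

planetary set (31T centre, 29T on arm, 89T internal) — Willis relation
row 1: whole set turns with the arm by x
row 2: sun turns y, ring = −(31/89)·y, arm 0
boundary: total ω_ring = x − (31/89)·y = 0 and total ω_arm = x = 1  ⇒  y = 89/31, x = 1
row 2 ring = −(31/89)·89/31 = -1
totals (row 1 + row 2): sun 1 + 89/31 = 120/31, ring 1 + (-1) = 0, arm 1 + 0 = 1
asked cell (row1, arm) = 1

row1: w_G1=1 w_G3=1 w_R=1
row2: w_G1=89/31 w_G3=-1 w_R=0
total: w_G1=120/31 w_G3=0 w_R=1
asked value: 1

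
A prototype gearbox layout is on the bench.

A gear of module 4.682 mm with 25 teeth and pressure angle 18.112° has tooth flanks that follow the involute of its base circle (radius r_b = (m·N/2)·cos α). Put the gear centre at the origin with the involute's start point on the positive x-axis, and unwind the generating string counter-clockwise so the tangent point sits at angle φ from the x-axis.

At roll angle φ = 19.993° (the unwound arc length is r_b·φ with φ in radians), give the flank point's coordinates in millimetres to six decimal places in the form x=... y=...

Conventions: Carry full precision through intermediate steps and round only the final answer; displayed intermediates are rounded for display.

x=58.909237 y=0.778249

class = single-mesh tooth geometry [base-circle involute, m = 4.682, 25T]
pitch radius r_p = m·N/2 = 4.682·25/2 = 58.525000
base radius r_b = r_p·cos α = 58.525000·cos 18.112° = 55.625124
roll angle φ = 19.993° = 0.34894368 rad
x = r_b·(cos φ + φ·sin φ) = 58.909237
y = r_b·(sin φ − φ·cos φ) = 0.778249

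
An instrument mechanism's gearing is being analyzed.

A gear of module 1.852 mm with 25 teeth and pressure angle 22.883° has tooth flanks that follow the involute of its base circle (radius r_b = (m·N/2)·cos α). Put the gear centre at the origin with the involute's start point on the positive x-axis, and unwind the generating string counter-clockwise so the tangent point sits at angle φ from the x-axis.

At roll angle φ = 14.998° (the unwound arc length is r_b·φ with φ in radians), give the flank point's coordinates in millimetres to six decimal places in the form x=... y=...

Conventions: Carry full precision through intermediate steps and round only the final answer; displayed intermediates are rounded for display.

x=22.046352 y=0.126644

recognized (one wheel, involute flank): single-mesh tooth geometry, m = 1.852, N = 25
pitch radius r_p = m·N/2 = 1.852·25/2 = 23.150000
base radius r_b = r_p·cos α = 23.150000·cos 22.883° = 21.328114
roll angle φ = 14.998° = 0.26176448 rad
x = r_b·(cos φ + φ·sin φ) = 22.046352
y = r_b·(sin φ − φ·cos φ) = 0.126644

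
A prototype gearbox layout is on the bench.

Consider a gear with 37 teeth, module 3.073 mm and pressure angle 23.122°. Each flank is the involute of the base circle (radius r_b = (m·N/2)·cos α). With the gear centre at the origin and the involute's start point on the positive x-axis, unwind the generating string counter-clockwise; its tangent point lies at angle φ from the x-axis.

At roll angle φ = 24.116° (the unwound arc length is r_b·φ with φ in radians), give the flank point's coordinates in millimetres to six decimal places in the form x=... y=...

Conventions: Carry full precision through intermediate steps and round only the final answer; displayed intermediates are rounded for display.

topology: single-mesh involute geometry — m = 3.073, N = 37
pitch radius r_p = m·N/2 = 3.073·37/2 = 56.850500
base radius r_b = r_p·cos α = 56.850500·cos 23.122° = 52.283744
roll angle φ = 24.116° = 0.42090360 rad
x = r_b·(cos φ + φ·sin φ) = 56.711924
y = r_b·(sin φ − φ·cos φ) = 1.276673

x=56.711924 y=1.276673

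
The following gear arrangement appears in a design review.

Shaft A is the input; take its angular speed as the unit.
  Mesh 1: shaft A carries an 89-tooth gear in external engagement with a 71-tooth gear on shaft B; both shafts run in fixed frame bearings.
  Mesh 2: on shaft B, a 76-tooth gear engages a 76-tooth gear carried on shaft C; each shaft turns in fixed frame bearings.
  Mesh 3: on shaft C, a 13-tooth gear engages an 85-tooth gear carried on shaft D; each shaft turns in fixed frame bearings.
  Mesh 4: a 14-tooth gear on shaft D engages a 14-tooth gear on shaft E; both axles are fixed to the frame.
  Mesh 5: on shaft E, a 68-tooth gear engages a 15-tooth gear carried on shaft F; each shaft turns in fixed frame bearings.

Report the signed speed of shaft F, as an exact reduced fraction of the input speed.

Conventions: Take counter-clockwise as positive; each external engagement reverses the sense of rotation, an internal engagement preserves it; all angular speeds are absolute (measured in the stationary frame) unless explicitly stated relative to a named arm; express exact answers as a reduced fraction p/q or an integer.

5-mesh fixed-axis compound train (all bearings frame-fixed)
mesh 1 [89T→71T]: |ω|/ω_in = 1×89/71 = 89/71, sense flips to −
mesh 2 [76T→76T]: |ω|/ω_in = (89/71)×76/76 = 89/71, sense flips to +
mesh 3 [13T→85T]: |ω|/ω_in = (89/71)×13/85 = 1157/6035, sense flips to −
mesh 4 [14T→14T]: |ω|/ω_in = (1157/6035)×14/14 = 1157/6035, sense flips to +
mesh 5 [68T→15T]: |ω|/ω_in = (1157/6035)×68/15 = 4628/5325, sense flips to −
signed output speed (× input speed) = -4628/5325

-4628/5325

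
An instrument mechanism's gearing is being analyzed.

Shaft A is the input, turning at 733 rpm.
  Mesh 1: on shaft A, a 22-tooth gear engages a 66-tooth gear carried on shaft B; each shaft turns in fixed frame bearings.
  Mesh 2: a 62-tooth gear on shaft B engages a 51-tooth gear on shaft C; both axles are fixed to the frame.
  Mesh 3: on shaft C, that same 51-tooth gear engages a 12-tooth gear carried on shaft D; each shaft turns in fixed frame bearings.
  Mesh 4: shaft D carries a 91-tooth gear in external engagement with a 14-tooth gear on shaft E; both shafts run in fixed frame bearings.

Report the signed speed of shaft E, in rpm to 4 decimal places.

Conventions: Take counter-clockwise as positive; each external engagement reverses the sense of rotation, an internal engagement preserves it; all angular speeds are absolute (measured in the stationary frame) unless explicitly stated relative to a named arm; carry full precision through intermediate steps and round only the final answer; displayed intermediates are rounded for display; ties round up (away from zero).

4-mesh fixed-axis compound train (all bearings frame-fixed)
mesh 1 [22T→66T]: ω = 733.0000×22/66 = 244.3333 rpm, sense flips to −
mesh 2 [62T→51T]: ω = 244.3333×62/51 = 297.0327 rpm, sense flips to +
mesh 3 [51T→12T]: ω = 297.0327×51/12 = 1262.3889 rpm, sense flips to −
mesh 4 [91T→14T]: ω = 1262.3889×91/14 = 8205.5278 rpm, sense flips to +
signed output speed = +8205.5278 rpm

+8205.5278 rpm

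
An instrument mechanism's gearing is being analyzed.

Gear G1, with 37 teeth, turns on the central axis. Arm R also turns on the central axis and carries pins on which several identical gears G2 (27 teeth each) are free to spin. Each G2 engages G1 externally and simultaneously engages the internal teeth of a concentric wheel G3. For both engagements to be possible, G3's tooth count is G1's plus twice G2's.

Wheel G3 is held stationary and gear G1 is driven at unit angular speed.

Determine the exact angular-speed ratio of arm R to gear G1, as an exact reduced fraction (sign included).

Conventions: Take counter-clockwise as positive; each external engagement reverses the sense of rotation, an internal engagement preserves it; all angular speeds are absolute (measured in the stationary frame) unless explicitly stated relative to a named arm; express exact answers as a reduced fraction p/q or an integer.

topology: planetary set — G1 37T / G2 27T / G3 91T, arm = carrier (Willis)
ring teeth: 37 + 2·27 = 91
37(ω_sun−ω_arm) = −91(ω_ring−ω_arm),  ω_ring = 0, ω_sun = 1
37(1−ω_arm) = −91(0−ω_arm)  ⇒  128·ω_arm = 37  ⇒  ω_arm = 37/128
ω_out/ω_in = 37/128

37/128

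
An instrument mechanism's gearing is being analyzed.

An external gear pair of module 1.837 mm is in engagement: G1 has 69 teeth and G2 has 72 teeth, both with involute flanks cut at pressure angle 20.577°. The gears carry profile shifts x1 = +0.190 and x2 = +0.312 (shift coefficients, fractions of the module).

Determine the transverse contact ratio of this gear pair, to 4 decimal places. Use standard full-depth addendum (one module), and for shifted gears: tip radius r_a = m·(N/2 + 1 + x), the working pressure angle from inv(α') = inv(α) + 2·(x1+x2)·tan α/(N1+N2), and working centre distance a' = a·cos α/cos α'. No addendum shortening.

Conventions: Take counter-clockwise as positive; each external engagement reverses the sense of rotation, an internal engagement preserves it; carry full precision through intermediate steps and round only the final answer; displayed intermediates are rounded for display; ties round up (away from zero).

1.7178

class = single-mesh tooth geometry [involute pair 69T × 72T, m = 1.837]
base radii: r_b1 = 59.333124, r_b2 = 61.912825
tip radii: r_a1 = 65.562530, r_a2 = 68.542144
inv(α') = inv(20.577°) + 2·(+0.190+0.312)·tan α/(69+72) = 0.01895400  ⇒  α' = 21.60625°
a' = a·cos α / cos α' = 129.5085·cos 20.577°/cos 21.60625° = 130.408963
action lengths: √(r_a1²−r_b1²) = 27.893114, √(r_a2²−r_b2²) = 29.407952
base pitch p_b = π·m·cos α = 5.402913
CR = (27.893114 + 29.407952 − 130.408963·sin 21.60625°)/5.402913 = 1.717794
contact ratio ≈ 1.7178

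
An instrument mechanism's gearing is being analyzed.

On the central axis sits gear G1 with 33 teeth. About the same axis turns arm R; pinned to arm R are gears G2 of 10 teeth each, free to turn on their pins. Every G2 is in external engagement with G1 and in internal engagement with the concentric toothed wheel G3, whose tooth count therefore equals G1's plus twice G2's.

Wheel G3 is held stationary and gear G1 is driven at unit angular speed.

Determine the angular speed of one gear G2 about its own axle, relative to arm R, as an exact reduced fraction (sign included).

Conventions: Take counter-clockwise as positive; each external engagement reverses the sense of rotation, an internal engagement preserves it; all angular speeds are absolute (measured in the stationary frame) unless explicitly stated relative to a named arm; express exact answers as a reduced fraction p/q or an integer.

planetary set (33T centre, 10T on arm, 53T internal) — Willis relation
ring teeth: 33 + 2·10 = 53
33(ω_sun−ω_arm) = −53(ω_ring−ω_arm),  ω_ring = 0, ω_sun = 1
33(1−ω_arm) = −53(0−ω_arm)  ⇒  86·ω_arm = 33  ⇒  ω_arm = 33/86
sun–planet mesh: 33·(1−33/86) = −10·(ω_p−ω_arm)  ⇒  ω_p−ω_arm = -1749/860
exact speed ratio = -1749/860

-1749/860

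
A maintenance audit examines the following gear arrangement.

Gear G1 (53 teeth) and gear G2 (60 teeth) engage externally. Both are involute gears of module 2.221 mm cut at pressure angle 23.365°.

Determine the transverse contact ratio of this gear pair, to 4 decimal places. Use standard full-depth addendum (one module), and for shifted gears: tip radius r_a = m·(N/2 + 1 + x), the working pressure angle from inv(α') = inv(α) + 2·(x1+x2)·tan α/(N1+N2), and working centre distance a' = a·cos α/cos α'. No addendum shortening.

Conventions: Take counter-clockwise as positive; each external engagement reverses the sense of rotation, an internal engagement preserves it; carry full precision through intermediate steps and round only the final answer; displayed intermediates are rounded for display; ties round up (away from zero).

topology: single-mesh involute geometry — m = 2.221, 53T/60T pair
base radii: r_b1 = 54.030094, r_b2 = 61.166144
tip radii: r_a1 = 61.077500, r_a2 = 68.851000
no profile shift: α' = α, a' = a
action lengths: √(r_a1²−r_b1²) = 28.481748, √(r_a2²−r_b2²) = 31.609540
base pitch p_b = π·m·cos α = 6.405304
CR = (28.481748 + 31.609540 − 125.486500·sin 23.36500°)/6.405304 = 1.611938
contact ratio ≈ 1.6119

1.6119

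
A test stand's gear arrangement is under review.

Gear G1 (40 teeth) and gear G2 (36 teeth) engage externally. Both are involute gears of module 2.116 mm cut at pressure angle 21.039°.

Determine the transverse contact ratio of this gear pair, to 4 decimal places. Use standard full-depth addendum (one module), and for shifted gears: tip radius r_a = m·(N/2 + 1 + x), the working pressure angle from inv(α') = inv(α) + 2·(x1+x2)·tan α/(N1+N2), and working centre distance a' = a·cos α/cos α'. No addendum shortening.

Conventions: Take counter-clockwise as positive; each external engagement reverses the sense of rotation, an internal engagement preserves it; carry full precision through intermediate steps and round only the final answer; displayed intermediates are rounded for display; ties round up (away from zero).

1.6551

class = single-mesh tooth geometry [involute pair 40T × 36T, m = 2.116]
base radii: r_b1 = 39.498791, r_b2 = 35.548912
tip radii: r_a1 = 44.436000, r_a2 = 40.204000
no profile shift: α' = α, a' = a
action lengths: √(r_a1²−r_b1²) = 20.356905, √(r_a2²−r_b2²) = 18.778617
base pitch p_b = π·m·cos α = 6.204456
CR = (20.356905 + 18.778617 − 80.408000·sin 21.03900°)/6.204456 = 1.655066
contact ratio ≈ 1.6551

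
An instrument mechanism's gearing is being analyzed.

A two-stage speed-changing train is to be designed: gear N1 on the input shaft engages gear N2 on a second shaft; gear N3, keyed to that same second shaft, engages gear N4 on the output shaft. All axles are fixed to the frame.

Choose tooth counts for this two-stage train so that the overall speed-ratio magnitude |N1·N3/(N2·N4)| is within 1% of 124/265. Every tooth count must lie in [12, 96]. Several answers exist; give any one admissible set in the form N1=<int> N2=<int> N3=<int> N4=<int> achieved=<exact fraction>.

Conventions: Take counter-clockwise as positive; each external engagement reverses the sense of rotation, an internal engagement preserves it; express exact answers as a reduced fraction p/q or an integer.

class = fixed-axis compound train [2-stage, 124/265 wanted]
target = 124/265 in lowest terms: an exact hit needs N1·N3 = k·124 and N2·N4 = k·265 for one integer k, every count in [12, 96]; additionally prefer no 1:1 stage (N1 ≠ N2, N3 ≠ N4)
k = 1…2: no 1:1-free in-range split of k·124 and k·265 into factor pairs; take k = 3
k = 3: N1·N3 = 372 = 12·31, N2·N4 = 795 = 15·53
achieved = 12·31/(15·53) = 124/265; |achieved − target| = 0 ≤ 31/6625 ✓

N1=12 N2=15 N3=31 N4=53 achieved=124/265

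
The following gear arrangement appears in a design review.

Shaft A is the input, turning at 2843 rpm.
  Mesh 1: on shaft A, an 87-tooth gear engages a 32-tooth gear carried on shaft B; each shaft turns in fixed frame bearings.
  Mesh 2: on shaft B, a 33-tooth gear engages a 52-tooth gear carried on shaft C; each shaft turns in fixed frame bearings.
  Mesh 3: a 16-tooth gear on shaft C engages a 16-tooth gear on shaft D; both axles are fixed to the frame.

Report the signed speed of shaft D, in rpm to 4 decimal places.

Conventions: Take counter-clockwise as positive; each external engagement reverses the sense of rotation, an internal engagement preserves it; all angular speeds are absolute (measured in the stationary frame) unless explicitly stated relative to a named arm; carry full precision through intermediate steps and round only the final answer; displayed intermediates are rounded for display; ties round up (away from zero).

class = fixed-axis compound train [3 meshes; 3 ratios multiply, 3 sense flips]
mesh 1 [87T→32T]: ω = 2843.0000×87/32 = 7729.4063 rpm, sense flips to −
mesh 2 [33T→52T]: ω = 7729.4063×33/52 = 4905.2001 rpm, sense flips to +
mesh 3 [16T→16T]: ω = 4905.2001×16/16 = 4905.2001 rpm, sense flips to −
signed output speed = -4905.2001 rpm

-4905.2001 rpm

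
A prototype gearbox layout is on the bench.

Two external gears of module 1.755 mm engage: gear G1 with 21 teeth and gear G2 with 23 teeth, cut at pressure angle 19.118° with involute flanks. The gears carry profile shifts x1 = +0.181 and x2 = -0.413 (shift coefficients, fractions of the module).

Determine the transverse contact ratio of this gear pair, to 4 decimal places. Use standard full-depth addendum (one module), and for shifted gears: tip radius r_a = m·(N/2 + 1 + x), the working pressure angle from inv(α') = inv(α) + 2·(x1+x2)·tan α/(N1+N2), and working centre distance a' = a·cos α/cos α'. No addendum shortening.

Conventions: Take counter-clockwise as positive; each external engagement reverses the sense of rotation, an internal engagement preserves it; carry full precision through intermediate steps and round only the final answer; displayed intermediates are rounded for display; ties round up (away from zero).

topology: single-mesh involute geometry — m = 1.755, 21T/23T pair
base radii: r_b1 = 17.411151, r_b2 = 19.069356
tip radii: r_a1 = 20.500155, r_a2 = 21.212685
inv(α') = inv(19.118°) + 2·(+0.181-0.413)·tan α/(21+23) = 0.00930547  ⇒  α' = 17.17028°
a' = a·cos α / cos α' = 38.6100·cos 19.118°/cos 17.17028° = 38.182227
action lengths: √(r_a1²−r_b1²) = 10.821653, √(r_a2²−r_b2²) = 9.291807
base pitch p_b = π·m·cos α = 5.209404
CR = (10.821653 + 9.291807 − 38.182227·sin 17.17028°)/5.209404 = 1.697236
contact ratio ≈ 1.6972

1.6972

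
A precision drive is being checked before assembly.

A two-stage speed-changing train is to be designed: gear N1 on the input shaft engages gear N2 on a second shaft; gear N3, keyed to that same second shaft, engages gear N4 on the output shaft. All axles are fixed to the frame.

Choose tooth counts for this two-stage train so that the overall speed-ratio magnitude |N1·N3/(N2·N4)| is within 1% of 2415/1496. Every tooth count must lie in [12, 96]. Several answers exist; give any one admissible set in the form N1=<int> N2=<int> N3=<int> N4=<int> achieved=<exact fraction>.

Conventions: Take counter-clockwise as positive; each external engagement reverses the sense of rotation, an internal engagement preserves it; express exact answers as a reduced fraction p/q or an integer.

N1=35 N2=17 N3=69 N4=88 achieved=2415/1496

class = fixed-axis compound train [2-stage, 2415/1496 wanted]
target = 2415/1496 in lowest terms: an exact hit needs N1·N3 = k·2415 and N2·N4 = k·1496 for one integer k, every count in [12, 96]; additionally prefer no 1:1 stage (N1 ≠ N2, N3 ≠ N4)
k = 1: N1·N3 = 2415 = 35·69, N2·N4 = 1496 = 17·88
achieved = 35·69/(17·88) = 2415/1496; |achieved − target| = 0 ≤ 483/29920 ✓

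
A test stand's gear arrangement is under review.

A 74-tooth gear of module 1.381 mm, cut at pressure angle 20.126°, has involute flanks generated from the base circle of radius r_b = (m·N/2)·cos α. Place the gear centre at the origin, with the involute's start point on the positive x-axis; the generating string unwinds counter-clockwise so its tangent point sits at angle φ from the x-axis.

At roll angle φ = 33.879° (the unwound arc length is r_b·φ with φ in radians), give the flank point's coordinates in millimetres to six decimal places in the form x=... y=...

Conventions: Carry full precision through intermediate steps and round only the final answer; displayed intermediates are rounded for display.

x=55.645149 y=3.192081

single-mesh involute tooth geometry (74T wheel at module 1.381)
pitch radius r_p = m·N/2 = 1.381·74/2 = 51.097000
base radius r_b = r_p·cos α = 51.097000·cos 20.126° = 47.976926
roll angle φ = 33.879° = 0.59130010 rad
x = r_b·(cos φ + φ·sin φ) = 55.645149
y = r_b·(sin φ − φ·cos φ) = 3.192081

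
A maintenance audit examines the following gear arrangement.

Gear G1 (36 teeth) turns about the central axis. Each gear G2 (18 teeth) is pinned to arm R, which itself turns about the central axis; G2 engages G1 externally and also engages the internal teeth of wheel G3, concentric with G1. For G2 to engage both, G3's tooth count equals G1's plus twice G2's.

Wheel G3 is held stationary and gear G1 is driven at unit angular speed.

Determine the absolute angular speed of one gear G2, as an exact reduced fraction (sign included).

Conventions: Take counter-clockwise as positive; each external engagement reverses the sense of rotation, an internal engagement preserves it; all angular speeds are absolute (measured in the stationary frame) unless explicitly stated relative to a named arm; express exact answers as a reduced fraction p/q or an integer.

recognized (axles ride arm R): planetary set, 36/18/72 teeth
ring teeth: 36 + 2·18 = 72
36(ω_sun−ω_arm) = −72(ω_ring−ω_arm),  ω_ring = 0, ω_sun = 1
36(1−ω_arm) = −72(0−ω_arm)  ⇒  108·ω_arm = 36  ⇒  ω_arm = 1/3
sun–planet mesh: 36·(1−1/3) = −18·(ω_p−ω_arm)  ⇒  ω_p−ω_arm = -4/3
ω_p = 1/3 − 4/3 = -1
exact speed ratio = -1

-1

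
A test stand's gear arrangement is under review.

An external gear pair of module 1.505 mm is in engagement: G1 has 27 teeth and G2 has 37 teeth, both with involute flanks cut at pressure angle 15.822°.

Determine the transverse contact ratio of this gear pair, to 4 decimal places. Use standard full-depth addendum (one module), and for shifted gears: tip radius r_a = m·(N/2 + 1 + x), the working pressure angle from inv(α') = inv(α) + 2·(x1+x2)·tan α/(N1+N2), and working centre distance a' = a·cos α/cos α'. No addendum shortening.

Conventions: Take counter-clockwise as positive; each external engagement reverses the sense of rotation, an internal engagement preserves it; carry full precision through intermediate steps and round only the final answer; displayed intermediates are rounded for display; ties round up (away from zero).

topology: single-mesh involute geometry — m = 1.505, 27T/37T pair
base radii: r_b1 = 19.547738, r_b2 = 26.787642
tip radii: r_a1 = 21.822500, r_a2 = 29.347500
no profile shift: α' = α, a' = a
action lengths: √(r_a1²−r_b1²) = 9.700898, √(r_a2²−r_b2²) = 11.987411
base pitch p_b = π·m·cos α = 4.548965
CR = (9.700898 + 11.987411 − 48.160000·sin 15.82200°)/4.548965 = 1.881197
contact ratio ≈ 1.8812

1.8812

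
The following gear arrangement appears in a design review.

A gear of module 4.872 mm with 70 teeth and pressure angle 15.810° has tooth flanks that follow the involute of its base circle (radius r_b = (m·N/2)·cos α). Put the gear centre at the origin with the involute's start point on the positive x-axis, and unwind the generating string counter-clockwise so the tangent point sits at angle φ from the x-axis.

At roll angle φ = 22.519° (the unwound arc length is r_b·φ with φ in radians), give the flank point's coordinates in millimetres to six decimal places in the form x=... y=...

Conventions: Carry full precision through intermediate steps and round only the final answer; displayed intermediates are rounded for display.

recognized (one wheel, involute flank): single-mesh tooth geometry, m = 4.872, N = 70
pitch radius r_p = m·N/2 = 4.872·70/2 = 170.520000
base radius r_b = r_p·cos α = 170.520000·cos 15.810° = 164.069306
roll angle φ = 22.519° = 0.39303069 rad
x = r_b·(cos φ + φ·sin φ) = 176.256263
y = r_b·(sin φ − φ·cos φ) = 3.269354

x=176.256263 y=3.269354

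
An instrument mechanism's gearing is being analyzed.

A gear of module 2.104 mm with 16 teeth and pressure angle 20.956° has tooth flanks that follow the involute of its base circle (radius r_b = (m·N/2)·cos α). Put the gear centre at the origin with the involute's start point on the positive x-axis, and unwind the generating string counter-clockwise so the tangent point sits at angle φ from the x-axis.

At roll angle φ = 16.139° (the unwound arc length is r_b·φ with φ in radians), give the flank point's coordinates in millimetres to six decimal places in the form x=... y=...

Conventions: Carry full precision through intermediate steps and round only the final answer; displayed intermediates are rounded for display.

class = single-mesh tooth geometry [base-circle involute, m = 2.104, 16T]
pitch radius r_p = m·N/2 = 2.104·16/2 = 16.832000
base radius r_b = r_p·cos α = 16.832000·cos 20.956° = 15.718653
roll angle φ = 16.139° = 0.28167869 rad
x = r_b·(cos φ + φ·sin φ) = 16.329920
y = r_b·(sin φ − φ·cos φ) = 0.116173

x=16.329920 y=0.116173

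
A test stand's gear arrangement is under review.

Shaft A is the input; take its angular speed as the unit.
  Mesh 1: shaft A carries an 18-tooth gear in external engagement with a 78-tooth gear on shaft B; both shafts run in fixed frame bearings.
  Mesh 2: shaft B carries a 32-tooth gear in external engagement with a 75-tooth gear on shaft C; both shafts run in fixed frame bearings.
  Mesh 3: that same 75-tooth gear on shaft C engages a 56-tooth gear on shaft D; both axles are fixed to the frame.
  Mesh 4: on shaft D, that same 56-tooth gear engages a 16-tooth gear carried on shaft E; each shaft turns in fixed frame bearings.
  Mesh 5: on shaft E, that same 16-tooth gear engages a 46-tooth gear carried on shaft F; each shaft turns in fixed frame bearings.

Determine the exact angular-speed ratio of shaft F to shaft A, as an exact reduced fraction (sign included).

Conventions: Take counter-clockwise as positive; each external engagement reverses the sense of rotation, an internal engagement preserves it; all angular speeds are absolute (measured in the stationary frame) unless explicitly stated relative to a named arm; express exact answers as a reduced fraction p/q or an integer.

-48/299

class = fixed-axis compound train [5 meshes; 5 ratios multiply, 5 sense flips]
mesh 1 [18T→78T]: running ratio 3/13, sense −
mesh 2 [32T→75T]: running ratio 32/325, sense +
mesh 3 [75T→56T]: running ratio 12/91, sense −
mesh 4 [56T→16T]: running ratio 6/13, sense +
mesh 5 [16T→46T]: running ratio 48/299, sense −
ω_out/ω_in = -48/299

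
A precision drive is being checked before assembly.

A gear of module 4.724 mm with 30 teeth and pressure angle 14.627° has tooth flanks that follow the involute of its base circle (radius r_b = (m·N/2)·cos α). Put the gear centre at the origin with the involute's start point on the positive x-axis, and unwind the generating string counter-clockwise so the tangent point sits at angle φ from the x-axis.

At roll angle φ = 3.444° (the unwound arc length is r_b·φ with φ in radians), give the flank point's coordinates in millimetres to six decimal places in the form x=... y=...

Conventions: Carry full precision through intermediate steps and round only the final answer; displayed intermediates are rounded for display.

x=68.687199 y=0.004962

recognized (one wheel, involute flank): single-mesh tooth geometry, m = 4.724, N = 30
pitch radius r_p = m·N/2 = 4.724·30/2 = 70.860000
base radius r_b = r_p·cos α = 70.860000·cos 14.627° = 68.563447
roll angle φ = 3.444° = 0.06010914 rad
x = r_b·(cos φ + φ·sin φ) = 68.687199
y = r_b·(sin φ − φ·cos φ) = 0.004962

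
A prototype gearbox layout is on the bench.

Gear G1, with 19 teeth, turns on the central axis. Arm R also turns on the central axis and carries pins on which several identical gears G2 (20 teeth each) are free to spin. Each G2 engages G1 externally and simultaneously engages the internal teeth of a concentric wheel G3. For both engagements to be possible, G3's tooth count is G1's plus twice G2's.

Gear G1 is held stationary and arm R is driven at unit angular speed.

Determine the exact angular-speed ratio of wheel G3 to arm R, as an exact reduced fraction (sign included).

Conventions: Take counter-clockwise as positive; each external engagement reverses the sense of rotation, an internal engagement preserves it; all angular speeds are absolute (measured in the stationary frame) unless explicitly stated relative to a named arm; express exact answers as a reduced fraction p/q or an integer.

class = planetary set [G3 = 19+2·20 = 59; Willis about the carrier]
ring teeth: 19 + 2·20 = 59
19(ω_sun−ω_arm) = −59(ω_ring−ω_arm),  ω_sun = 0, ω_arm = 1
ω_ring = 1 − (19/59)(0−1) = 78/59
ω_out/ω_in = 78/59

78/59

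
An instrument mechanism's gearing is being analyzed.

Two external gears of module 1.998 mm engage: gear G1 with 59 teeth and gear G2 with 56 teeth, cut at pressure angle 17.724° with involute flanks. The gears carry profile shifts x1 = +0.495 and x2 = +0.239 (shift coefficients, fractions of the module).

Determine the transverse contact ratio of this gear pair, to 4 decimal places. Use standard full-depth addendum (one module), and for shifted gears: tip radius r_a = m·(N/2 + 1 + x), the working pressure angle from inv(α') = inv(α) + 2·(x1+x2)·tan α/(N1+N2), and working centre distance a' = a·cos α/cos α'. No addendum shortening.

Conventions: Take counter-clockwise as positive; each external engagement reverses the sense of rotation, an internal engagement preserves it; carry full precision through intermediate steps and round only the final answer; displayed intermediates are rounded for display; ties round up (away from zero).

single-mesh involute tooth geometry (59T engaging 56T at module 1.998)
base radii: r_b1 = 56.143309, r_b2 = 53.288565
tip radii: r_a1 = 61.928010, r_a2 = 58.419522
inv(α') = inv(17.724°) + 2·(+0.495+0.239)·tan α/(59+56) = 0.01433995  ⇒  α' = 19.75257°
a' = a·cos α / cos α' = 114.8850·cos 17.724°/cos 19.75257° = 116.273297
action lengths: √(r_a1²−r_b1²) = 26.134408, √(r_a2²−r_b2²) = 23.940957
base pitch p_b = π·m·cos α = 5.978963
CR = (26.134408 + 23.940957 − 116.273297·sin 19.75257°)/5.978963 = 1.802948
contact ratio ≈ 1.8029

1.8029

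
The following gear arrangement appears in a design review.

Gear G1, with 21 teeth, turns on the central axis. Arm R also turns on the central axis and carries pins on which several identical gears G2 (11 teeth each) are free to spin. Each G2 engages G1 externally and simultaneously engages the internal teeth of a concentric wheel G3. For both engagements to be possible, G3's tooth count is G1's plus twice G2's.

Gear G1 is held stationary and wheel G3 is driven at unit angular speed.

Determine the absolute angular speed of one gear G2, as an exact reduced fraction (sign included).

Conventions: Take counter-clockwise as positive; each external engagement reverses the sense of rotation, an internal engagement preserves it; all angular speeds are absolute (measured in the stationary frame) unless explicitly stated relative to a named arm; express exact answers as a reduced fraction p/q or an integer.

43/22

planetary set (21T centre, 11T on arm, 43T internal) — Willis relation
ring teeth: 21 + 2·11 = 43
21(ω_sun−ω_arm) = −43(ω_ring−ω_arm),  ω_sun = 0, ω_ring = 1
21(0−ω_arm) = −43(1−ω_arm)  ⇒  64·ω_arm = 43  ⇒  ω_arm = 43/64
sun–planet mesh: 21·(0−43/64) = −11·(ω_p−ω_arm)  ⇒  ω_p−ω_arm = 903/704
ω_p = 43/64 + 903/704 = 43/22
exact speed ratio = 43/22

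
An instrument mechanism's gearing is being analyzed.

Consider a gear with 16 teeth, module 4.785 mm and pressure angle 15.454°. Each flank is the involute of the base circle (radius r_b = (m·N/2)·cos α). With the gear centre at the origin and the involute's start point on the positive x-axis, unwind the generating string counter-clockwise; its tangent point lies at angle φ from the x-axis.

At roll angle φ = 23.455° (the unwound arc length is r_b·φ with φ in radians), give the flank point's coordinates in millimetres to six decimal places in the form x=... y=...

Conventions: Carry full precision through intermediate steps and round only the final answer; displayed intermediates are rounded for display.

topology: single-mesh involute geometry — m = 4.785, N = 16
pitch radius r_p = m·N/2 = 4.785·16/2 = 38.280000
base radius r_b = r_p·cos α = 38.280000·cos 15.454° = 36.895975
roll angle φ = 23.455° = 0.40936698 rad
x = r_b·(cos φ + φ·sin φ) = 39.859193
y = r_b·(sin φ − φ·cos φ) = 0.829661

x=39.859193 y=0.829661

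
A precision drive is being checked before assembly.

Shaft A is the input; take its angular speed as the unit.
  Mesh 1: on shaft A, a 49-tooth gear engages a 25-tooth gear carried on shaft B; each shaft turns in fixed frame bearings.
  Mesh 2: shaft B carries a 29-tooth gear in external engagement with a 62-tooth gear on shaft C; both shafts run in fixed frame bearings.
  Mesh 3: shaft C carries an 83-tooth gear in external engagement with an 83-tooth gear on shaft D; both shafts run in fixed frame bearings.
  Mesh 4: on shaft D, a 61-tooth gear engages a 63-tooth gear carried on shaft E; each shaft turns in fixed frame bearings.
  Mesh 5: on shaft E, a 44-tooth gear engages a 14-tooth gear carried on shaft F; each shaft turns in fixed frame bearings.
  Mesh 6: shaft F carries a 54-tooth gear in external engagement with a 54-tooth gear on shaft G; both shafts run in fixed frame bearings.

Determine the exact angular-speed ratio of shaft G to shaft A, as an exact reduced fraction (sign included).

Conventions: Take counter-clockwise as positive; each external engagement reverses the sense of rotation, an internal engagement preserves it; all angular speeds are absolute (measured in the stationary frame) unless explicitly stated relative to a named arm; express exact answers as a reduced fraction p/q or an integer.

class = fixed-axis compound train [6 meshes; 6 ratios multiply, 6 sense flips]
mesh 1 [49T→25T]: running ratio 49/25, sense −
mesh 2 [29T→62T]: running ratio 1421/1550, sense +
mesh 3 [83T→83T]: running ratio 1421/1550, sense −
mesh 4 [61T→63T]: running ratio 12383/13950, sense +
mesh 5 [44T→14T]: running ratio 19459/6975, sense −
mesh 6 [54T→54T]: running ratio 19459/6975, sense +
ω_out/ω_in = 19459/6975

19459/6975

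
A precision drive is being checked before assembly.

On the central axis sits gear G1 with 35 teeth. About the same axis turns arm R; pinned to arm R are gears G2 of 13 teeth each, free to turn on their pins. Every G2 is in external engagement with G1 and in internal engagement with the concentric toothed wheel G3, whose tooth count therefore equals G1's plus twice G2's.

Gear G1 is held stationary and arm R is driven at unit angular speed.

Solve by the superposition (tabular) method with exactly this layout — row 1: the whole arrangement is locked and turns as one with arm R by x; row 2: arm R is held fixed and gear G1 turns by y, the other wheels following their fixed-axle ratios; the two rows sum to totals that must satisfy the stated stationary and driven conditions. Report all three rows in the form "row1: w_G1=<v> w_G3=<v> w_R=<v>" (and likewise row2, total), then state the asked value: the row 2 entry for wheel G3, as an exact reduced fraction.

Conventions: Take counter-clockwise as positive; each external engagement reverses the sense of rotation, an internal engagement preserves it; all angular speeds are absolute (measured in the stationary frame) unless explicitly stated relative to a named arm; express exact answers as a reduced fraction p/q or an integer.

class = planetary set [G3 = 35+2·13 = 61; Willis about the carrier]
row 1 — lock + rotate with arm: ω_sun = ω_ring = ω_arm = x
row 2 — arm fixed, fixed-axis ratios: sun y, ring −(35/61)·y, arm 0
boundary: total ω_sun = x + y = 0 and total ω_arm = x = 1  ⇒  y = -1, x = 1
row 2 ring = −(35/61)·(-1) = 35/61
totals (row 1 + row 2): sun 1 + (-1) = 0, ring 1 + 35/61 = 96/61, arm 1 + 0 = 1
asked cell (row2, ring) = 35/61

row1: w_G1=1 w_G3=1 w_R=1
row2: w_G1=-1 w_G3=35/61 w_R=0
total: w_G1=0 w_G3=96/61 w_R=1
asked value: 35/61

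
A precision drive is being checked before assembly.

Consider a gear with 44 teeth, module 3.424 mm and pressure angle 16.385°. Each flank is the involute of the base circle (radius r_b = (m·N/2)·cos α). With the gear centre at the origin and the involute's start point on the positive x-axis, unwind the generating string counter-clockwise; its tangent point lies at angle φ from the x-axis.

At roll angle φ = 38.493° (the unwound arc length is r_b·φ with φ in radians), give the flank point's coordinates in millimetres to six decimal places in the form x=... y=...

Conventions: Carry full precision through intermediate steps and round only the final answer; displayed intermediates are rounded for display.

topology: single-mesh involute geometry — m = 3.424, N = 44
pitch radius r_p = m·N/2 = 3.424·44/2 = 75.328000
base radius r_b = r_p·cos α = 75.328000·cos 16.385° = 72.268769
roll angle φ = 38.493° = 0.67182959 rad
x = r_b·(cos φ + φ·sin φ) = 86.783497
y = r_b·(sin φ − φ·cos φ) = 6.980340

x=86.783497 y=6.980340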